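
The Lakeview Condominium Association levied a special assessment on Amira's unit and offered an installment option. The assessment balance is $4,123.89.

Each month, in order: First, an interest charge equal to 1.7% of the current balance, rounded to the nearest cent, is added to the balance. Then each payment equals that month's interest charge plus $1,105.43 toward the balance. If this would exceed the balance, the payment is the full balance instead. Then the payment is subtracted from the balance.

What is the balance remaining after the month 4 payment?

Month 1: $4,123.89 +$70.11 interest = $4,194.00; pay $1,175.54 → $3,018.46
Month 2: $3,018.46 +$51.31 interest = $3,069.77; pay $1,156.74 → $1,913.03
Month 3: $1,913.03 +$32.52 interest = $1,945.55; pay $1,137.95 → $807.60
Month 4: $807.60 +$13.73 interest = $821.33; pay $821.33 → $0.00

$0.00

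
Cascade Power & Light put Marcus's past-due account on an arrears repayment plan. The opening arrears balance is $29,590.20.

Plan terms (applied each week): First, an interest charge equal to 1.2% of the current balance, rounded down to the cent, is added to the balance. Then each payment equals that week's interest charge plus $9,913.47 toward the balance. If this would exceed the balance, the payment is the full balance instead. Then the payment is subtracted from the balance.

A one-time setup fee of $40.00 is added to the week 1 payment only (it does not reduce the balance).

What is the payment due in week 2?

$10,149.59

Week 1: $29,590.20 +$355.08 interest = $29,945.28; pay $10,268.55 (+ $40.00 fee) → $19,676.73
Week 2: $19,676.73 +$236.12 interest = $19,912.85; pay $10,149.59 → $9,763.26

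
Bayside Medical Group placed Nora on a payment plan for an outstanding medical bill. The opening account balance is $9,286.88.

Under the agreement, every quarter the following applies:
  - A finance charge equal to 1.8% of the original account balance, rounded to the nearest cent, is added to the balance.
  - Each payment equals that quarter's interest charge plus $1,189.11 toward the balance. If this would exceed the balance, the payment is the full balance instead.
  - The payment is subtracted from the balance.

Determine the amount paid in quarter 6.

# | Opening | Interest | Payment | End bal
1 | $9,286.88 | $167.16 | $1,356.27 | $8,097.77
2 | $8,097.77 | $167.16 | $1,356.27 | $6,908.66
3 | $6,908.66 | $167.16 | $1,356.27 | $5,719.55
4 | $5,719.55 | $167.16 | $1,356.27 | $4,530.44
5 | $4,530.44 | $167.16 | $1,356.27 | $3,341.33
6 | $3,341.33 | $167.16 | $1,356.27 | $2,152.22

$1,356.27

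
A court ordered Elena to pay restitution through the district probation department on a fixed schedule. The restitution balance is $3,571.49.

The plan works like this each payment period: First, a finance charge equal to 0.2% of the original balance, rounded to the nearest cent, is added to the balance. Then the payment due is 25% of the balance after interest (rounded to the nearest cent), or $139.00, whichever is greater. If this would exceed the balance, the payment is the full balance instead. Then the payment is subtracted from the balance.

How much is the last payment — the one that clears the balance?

# | Opening | Interest | Payment | End bal
1 | $3,571.49 | $7.14 | $894.66 | $2,683.97
2 | $2,683.97 | $7.14 | $672.78 | $2,018.33
3 | $2,018.33 | $7.14 | $506.37 | $1,519.10
4 | $1,519.10 | $7.14 | $381.56 | $1,144.68
5 | $1,144.68 | $7.14 | $287.96 | $863.86
6 | $863.86 | $7.14 | $217.75 | $653.25
7 | $653.25 | $7.14 | $165.10 | $495.29
8 | $495.29 | $7.14 | $139.00 | $363.43
9 | $363.43 | $7.14 | $139.00 | $231.57
10 | $231.57 | $7.14 | $139.00 | $99.71
11 | $99.71 | $7.14 | $106.85 | $0.00

$106.85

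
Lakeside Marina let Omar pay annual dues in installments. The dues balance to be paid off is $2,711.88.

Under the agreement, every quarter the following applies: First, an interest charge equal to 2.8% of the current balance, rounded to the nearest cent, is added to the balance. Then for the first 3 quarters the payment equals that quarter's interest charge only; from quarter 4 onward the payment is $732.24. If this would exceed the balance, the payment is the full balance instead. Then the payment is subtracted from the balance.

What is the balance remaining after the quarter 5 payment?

# | Opening | Interest | Payment | End bal
1 | $2,711.88 | $75.93 | $75.93 | $2,711.88
2 | $2,711.88 | $75.93 | $75.93 | $2,711.88
3 | $2,711.88 | $75.93 | $75.93 | $2,711.88
4 | $2,711.88 | $75.93 | $732.24 | $2,055.57
5 | $2,055.57 | $57.56 | $732.24 | $1,380.89

$1,380.89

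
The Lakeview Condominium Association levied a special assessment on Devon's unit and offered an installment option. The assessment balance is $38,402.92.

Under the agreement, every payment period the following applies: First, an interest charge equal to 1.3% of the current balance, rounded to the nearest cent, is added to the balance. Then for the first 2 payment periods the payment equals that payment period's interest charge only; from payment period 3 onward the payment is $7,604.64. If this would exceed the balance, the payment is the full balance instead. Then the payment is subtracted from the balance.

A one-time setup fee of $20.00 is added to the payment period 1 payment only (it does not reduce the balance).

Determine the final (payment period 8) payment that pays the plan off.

Payment period 1: opening $38,402.92; interest $499.24 → $38,902.16; payment $499.24 (+ $20.00 fee); balance $38,402.92
Payment period 2: opening $38,402.92; interest $499.24 → $38,902.16; payment $499.24; balance $38,402.92
Payment period 3: opening $38,402.92; interest $499.24 → $38,902.16; payment $7,604.64; balance $31,297.52
Payment period 4: opening $31,297.52; interest $406.87 → $31,704.39; payment $7,604.64; balance $24,099.75
Payment period 5: opening $24,099.75; interest $313.30 → $24,413.05; payment $7,604.64; balance $16,808.41
Payment period 6: opening $16,808.41; interest $218.51 → $17,026.92; payment $7,604.64; balance $9,422.28
Payment period 7: opening $9,422.28; interest $122.49 → $9,544.77; payment $7,604.64; balance $1,940.13
Payment period 8: opening $1,940.13; interest $25.22 → $1,965.35; payment $1,965.35; balance $0.00

$1,965.35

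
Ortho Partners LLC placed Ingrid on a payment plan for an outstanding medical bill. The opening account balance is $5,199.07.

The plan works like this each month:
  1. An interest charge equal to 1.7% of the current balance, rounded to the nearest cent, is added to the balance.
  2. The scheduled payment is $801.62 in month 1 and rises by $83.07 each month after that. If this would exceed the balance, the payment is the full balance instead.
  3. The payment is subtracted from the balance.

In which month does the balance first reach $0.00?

6

Month 1: $5,199.07 +$88.38 interest = $5,287.45; pay $801.62 → $4,485.83
Month 2: $4,485.83 +$76.26 interest = $4,562.09; pay $884.69 → $3,677.40
Month 3: $3,677.40 +$62.52 interest = $3,739.92; pay $967.76 → $2,772.16
Month 4: $2,772.16 +$47.13 interest = $2,819.29; pay $1,050.83 → $1,768.46
Month 5: $1,768.46 +$30.06 interest = $1,798.52; pay $1,133.90 → $664.62
Month 6: $664.62 +$11.30 interest = $675.92; pay $675.92 → $0.00
Balance reaches $0.00 in month 6.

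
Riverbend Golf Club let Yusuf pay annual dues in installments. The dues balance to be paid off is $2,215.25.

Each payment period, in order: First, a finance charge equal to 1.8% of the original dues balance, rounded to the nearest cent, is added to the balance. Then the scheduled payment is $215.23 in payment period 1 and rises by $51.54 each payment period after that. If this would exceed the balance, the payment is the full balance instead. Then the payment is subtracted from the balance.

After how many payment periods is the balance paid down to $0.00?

7

# | Opening | Interest | Payment | End bal
1 | $2,215.25 | $39.87 | $215.23 | $2,039.89
2 | $2,039.89 | $39.87 | $266.77 | $1,812.99
3 | $1,812.99 | $39.87 | $318.31 | $1,534.55
4 | $1,534.55 | $39.87 | $369.85 | $1,204.57
5 | $1,204.57 | $39.87 | $421.39 | $823.05
6 | $823.05 | $39.87 | $472.93 | $389.99
7 | $389.99 | $39.87 | $429.86 | $0.00
Balance reaches $0.00 in payment period 7.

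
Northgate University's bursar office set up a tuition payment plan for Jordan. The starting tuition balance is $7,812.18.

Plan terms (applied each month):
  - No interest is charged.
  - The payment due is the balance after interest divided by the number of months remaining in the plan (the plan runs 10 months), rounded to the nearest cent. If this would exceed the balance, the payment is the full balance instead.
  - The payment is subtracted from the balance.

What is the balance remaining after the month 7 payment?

# | Opening | Payment | End bal
1 | $7,812.18 | $781.22 | $7,030.96
2 | $7,030.96 | $781.22 | $6,249.74
3 | $6,249.74 | $781.22 | $5,468.52
4 | $5,468.52 | $781.22 | $4,687.30
5 | $4,687.30 | $781.22 | $3,906.08
6 | $3,906.08 | $781.22 | $3,124.86
7 | $3,124.86 | $781.22 | $2,343.64

$2,343.64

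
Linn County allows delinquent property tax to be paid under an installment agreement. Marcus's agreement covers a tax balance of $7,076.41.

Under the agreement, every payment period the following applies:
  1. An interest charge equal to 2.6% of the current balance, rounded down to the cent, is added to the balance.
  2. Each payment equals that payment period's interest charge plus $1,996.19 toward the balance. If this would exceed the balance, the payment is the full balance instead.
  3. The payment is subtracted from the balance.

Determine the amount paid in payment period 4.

$1,116.12

# | Opening | Interest | Payment | End bal
1 | $7,076.41 | $183.98 | $2,180.17 | $5,080.22
2 | $5,080.22 | $132.08 | $2,128.27 | $3,084.03
3 | $3,084.03 | $80.18 | $2,076.37 | $1,087.84
4 | $1,087.84 | $28.28 | $1,116.12 | $0.00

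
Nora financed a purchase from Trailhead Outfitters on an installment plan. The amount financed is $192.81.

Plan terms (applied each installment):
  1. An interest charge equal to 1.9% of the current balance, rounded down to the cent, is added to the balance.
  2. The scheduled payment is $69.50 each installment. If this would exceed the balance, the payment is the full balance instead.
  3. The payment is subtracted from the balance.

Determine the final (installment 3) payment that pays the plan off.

Installment 1: $192.81 +$3.66 interest = $196.47; pay $69.50 → $126.97
Installment 2: $126.97 +$2.41 interest = $129.38; pay $69.50 → $59.88
Installment 3: $59.88 +$1.13 interest = $61.01; pay $61.01 → $0.00

$61.01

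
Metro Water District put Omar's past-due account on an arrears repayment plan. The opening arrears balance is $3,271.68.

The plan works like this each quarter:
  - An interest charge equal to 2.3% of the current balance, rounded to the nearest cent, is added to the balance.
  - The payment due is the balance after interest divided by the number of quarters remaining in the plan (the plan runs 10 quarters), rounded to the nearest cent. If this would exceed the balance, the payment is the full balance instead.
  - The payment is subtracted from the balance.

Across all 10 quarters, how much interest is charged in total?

$443.77

Quarter 1: opening $3,271.68; interest $75.25 → $3,346.93; payment $334.69; balance $3,012.24
Quarter 2: opening $3,012.24; interest $69.28 → $3,081.52; payment $342.39; balance $2,739.13
Quarter 3: opening $2,739.13; interest $63.00 → $2,802.13; payment $350.27; balance $2,451.86
Quarter 4: opening $2,451.86; interest $56.39 → $2,508.25; payment $358.32; balance $2,149.93
Quarter 5: opening $2,149.93; interest $49.45 → $2,199.38; payment $366.56; balance $1,832.82
Quarter 6: opening $1,832.82; interest $42.15 → $1,874.97; payment $374.99; balance $1,499.98
Quarter 7: opening $1,499.98; interest $34.50 → $1,534.48; payment $383.62; balance $1,150.86
Quarter 8: opening $1,150.86; interest $26.47 → $1,177.33; payment $392.44; balance $784.89
Quarter 9: opening $784.89; interest $18.05 → $802.94; payment $401.47; balance $401.47
Quarter 10: opening $401.47; interest $9.23 → $410.70; payment $410.70; balance $0.00
Total interest: $75.25 + $69.28 + $63.00 + $56.39 + $49.45 + $42.15 + $34.50 + $26.47 + $18.05 + $9.23 = $443.77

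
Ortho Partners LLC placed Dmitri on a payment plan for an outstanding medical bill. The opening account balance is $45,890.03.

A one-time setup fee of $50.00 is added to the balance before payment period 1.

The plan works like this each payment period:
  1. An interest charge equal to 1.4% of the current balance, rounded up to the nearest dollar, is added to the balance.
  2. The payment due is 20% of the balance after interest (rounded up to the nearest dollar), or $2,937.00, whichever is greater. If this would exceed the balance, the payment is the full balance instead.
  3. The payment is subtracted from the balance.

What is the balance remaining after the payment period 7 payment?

Payment period 1: opening $45,940.03; interest $644.00 → $46,584.03; payment $9,317.00; balance $37,267.03
Payment period 2: opening $37,267.03; interest $522.00 → $37,789.03; payment $7,558.00; balance $30,231.03
Payment period 3: opening $30,231.03; interest $424.00 → $30,655.03; payment $6,132.00; balance $24,523.03
Payment period 4: opening $24,523.03; interest $344.00 → $24,867.03; payment $4,974.00; balance $19,893.03
Payment period 5: opening $19,893.03; interest $279.00 → $20,172.03; payment $4,035.00; balance $16,137.03
Payment period 6: opening $16,137.03; interest $226.00 → $16,363.03; payment $3,273.00; balance $13,090.03
Payment period 7: opening $13,090.03; interest $184.00 → $13,274.03; payment $2,937.00; balance $10,337.03

$10,337.03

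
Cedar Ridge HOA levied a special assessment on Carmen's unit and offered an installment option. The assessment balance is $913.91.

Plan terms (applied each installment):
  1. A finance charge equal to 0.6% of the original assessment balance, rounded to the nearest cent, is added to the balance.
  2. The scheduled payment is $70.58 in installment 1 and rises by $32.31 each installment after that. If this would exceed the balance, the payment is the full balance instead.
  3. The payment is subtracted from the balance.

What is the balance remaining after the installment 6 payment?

$38.66

Installment 1: opening $913.91; interest $5.48 → $919.39; payment $70.58; balance $848.81
Installment 2: opening $848.81; interest $5.48 → $854.29; payment $102.89; balance $751.40
Installment 3: opening $751.40; interest $5.48 → $756.88; payment $135.20; balance $621.68
Installment 4: opening $621.68; interest $5.48 → $627.16; payment $167.51; balance $459.65
Installment 5: opening $459.65; interest $5.48 → $465.13; payment $199.82; balance $265.31
Installment 6: opening $265.31; interest $5.48 → $270.79; payment $232.13; balance $38.66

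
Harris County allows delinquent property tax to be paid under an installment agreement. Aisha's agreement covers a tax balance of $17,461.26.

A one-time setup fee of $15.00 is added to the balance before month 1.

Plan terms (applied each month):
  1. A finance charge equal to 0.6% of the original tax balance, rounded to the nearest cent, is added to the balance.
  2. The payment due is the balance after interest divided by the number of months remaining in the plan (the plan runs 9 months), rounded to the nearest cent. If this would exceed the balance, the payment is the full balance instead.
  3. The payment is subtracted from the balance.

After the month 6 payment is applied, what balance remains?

# | Opening | Interest | Payment | End bal
1 | $17,476.26 | $104.77 | $1,953.45 | $15,627.58
2 | $15,627.58 | $104.77 | $1,966.54 | $13,765.81
3 | $13,765.81 | $104.77 | $1,981.51 | $11,889.07
4 | $11,889.07 | $104.77 | $1,998.97 | $9,994.87
5 | $9,994.87 | $104.77 | $2,019.93 | $8,079.71
6 | $8,079.71 | $104.77 | $2,046.12 | $6,138.36

$6,138.36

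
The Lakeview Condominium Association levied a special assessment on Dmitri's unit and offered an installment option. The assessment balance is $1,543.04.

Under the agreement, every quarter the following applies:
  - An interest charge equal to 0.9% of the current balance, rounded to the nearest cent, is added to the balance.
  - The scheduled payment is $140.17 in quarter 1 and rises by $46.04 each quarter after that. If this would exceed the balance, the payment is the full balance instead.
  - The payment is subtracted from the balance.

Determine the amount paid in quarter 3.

$232.25

Quarter 1: opening $1,543.04; interest $13.89 → $1,556.93; payment $140.17; balance $1,416.76
Quarter 2: opening $1,416.76; interest $12.75 → $1,429.51; payment $186.21; balance $1,243.30
Quarter 3: opening $1,243.30; interest $11.19 → $1,254.49; payment $232.25; balance $1,022.24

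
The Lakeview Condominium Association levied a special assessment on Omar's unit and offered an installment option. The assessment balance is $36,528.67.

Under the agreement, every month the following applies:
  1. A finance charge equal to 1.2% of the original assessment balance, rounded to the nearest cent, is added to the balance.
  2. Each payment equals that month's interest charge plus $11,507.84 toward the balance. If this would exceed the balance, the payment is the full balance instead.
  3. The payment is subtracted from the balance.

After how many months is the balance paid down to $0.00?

# | Opening | Interest | Payment | End bal
1 | $36,528.67 | $438.34 | $11,946.18 | $25,020.83
2 | $25,020.83 | $438.34 | $11,946.18 | $13,512.99
3 | $13,512.99 | $438.34 | $11,946.18 | $2,005.15
4 | $2,005.15 | $438.34 | $2,443.49 | $0.00
Balance reaches $0.00 in month 4.

4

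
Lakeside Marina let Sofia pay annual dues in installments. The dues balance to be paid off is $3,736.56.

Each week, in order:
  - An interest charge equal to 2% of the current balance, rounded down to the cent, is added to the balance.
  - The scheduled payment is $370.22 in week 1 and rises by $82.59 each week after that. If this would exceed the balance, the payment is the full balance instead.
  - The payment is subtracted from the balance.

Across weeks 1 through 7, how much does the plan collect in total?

$4,072.34

Week 1: $3,736.56 +$74.73 interest = $3,811.29; pay $370.22 → $3,441.07
Week 2: $3,441.07 +$68.82 interest = $3,509.89; pay $452.81 → $3,057.08
Week 3: $3,057.08 +$61.14 interest = $3,118.22; pay $535.40 → $2,582.82
Week 4: $2,582.82 +$51.65 interest = $2,634.47; pay $617.99 → $2,016.48
Week 5: $2,016.48 +$40.32 interest = $2,056.80; pay $700.58 → $1,356.22
Week 6: $1,356.22 +$27.12 interest = $1,383.34; pay $783.17 → $600.17
Week 7: $600.17 +$12.00 interest = $612.17; pay $612.17 → $0.00
Total paid: $4,072.34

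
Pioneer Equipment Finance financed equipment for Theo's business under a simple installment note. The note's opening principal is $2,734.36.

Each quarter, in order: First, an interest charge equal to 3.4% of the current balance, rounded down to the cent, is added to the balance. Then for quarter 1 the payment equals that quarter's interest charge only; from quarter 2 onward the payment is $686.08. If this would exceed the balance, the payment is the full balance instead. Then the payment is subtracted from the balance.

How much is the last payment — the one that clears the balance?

# | Opening | Interest | Payment | End bal
1 | $2,734.36 | $92.96 | $92.96 | $2,734.36
2 | $2,734.36 | $92.96 | $686.08 | $2,141.24
3 | $2,141.24 | $72.80 | $686.08 | $1,527.96
4 | $1,527.96 | $51.95 | $686.08 | $893.83
5 | $893.83 | $30.39 | $686.08 | $238.14
6 | $238.14 | $8.09 | $246.23 | $0.00

$246.23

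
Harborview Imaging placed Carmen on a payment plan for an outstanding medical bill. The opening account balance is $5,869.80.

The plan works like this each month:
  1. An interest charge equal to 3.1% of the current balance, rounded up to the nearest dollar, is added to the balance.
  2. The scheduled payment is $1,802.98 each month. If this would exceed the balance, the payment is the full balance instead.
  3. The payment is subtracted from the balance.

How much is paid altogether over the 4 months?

Month 1: $5,869.80 +$182.00 interest = $6,051.80; pay $1,802.98 → $4,248.82
Month 2: $4,248.82 +$132.00 interest = $4,380.82; pay $1,802.98 → $2,577.84
Month 3: $2,577.84 +$80.00 interest = $2,657.84; pay $1,802.98 → $854.86
Month 4: $854.86 +$27.00 interest = $881.86; pay $881.86 → $0.00
Total paid: $6,290.80

$6,290.80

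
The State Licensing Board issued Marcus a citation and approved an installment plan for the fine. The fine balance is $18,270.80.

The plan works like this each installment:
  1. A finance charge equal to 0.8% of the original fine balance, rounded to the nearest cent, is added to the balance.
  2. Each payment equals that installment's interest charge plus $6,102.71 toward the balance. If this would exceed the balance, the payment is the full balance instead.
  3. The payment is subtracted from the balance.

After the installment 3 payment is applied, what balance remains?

$0.00

# | Opening | Interest | Payment | End bal
1 | $18,270.80 | $146.17 | $6,248.88 | $12,168.09
2 | $12,168.09 | $146.17 | $6,248.88 | $6,065.38
3 | $6,065.38 | $146.17 | $6,211.55 | $0.00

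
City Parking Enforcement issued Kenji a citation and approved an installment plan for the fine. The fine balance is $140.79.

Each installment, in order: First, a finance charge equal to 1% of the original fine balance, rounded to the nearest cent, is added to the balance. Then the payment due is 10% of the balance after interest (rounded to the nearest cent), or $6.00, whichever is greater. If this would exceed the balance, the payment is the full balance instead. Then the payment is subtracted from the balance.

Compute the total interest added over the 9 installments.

$12.69

# | Opening | Interest | Payment | End bal
1 | $140.79 | $1.41 | $14.22 | $127.98
2 | $127.98 | $1.41 | $12.94 | $116.45
3 | $116.45 | $1.41 | $11.79 | $106.07
4 | $106.07 | $1.41 | $10.75 | $96.73
5 | $96.73 | $1.41 | $9.81 | $88.33
6 | $88.33 | $1.41 | $8.97 | $80.77
7 | $80.77 | $1.41 | $8.22 | $73.96
8 | $73.96 | $1.41 | $7.54 | $67.83
9 | $67.83 | $1.41 | $6.92 | $62.32
Total interest: $1.41 + $1.41 + $1.41 + $1.41 + $1.41 + $1.41 + $1.41 + $1.41 + $1.41 = $12.69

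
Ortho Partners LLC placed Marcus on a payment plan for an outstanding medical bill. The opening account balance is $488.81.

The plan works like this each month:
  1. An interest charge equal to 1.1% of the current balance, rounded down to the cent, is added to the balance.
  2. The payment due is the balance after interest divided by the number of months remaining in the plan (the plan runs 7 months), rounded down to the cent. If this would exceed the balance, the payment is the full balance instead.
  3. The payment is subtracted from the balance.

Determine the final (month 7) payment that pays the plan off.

Month 1: opening $488.81; interest $5.37 → $494.18; payment $70.59; balance $423.59
Month 2: opening $423.59; interest $4.65 → $428.24; payment $71.37; balance $356.87
Month 3: opening $356.87; interest $3.92 → $360.79; payment $72.15; balance $288.64
Month 4: opening $288.64; interest $3.17 → $291.81; payment $72.95; balance $218.86
Month 5: opening $218.86; interest $2.40 → $221.26; payment $73.75; balance $147.51
Month 6: opening $147.51; interest $1.62 → $149.13; payment $74.56; balance $74.57
Month 7: opening $74.57; interest $0.82 → $75.39; payment $75.39; balance $0.00

$75.39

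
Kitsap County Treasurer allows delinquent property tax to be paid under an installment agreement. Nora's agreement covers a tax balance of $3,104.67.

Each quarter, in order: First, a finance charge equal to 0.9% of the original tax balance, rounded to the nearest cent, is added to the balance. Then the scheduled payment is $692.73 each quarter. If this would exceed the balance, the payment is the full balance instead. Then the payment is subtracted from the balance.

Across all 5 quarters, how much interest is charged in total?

$139.70

Quarter 1: opening $3,104.67; interest $27.94 → $3,132.61; payment $692.73; balance $2,439.88
Quarter 2: opening $2,439.88; interest $27.94 → $2,467.82; payment $692.73; balance $1,775.09
Quarter 3: opening $1,775.09; interest $27.94 → $1,803.03; payment $692.73; balance $1,110.30
Quarter 4: opening $1,110.30; interest $27.94 → $1,138.24; payment $692.73; balance $445.51
Quarter 5: opening $445.51; interest $27.94 → $473.45; payment $473.45; balance $0.00
Total interest: $27.94 + $27.94 + $27.94 + $27.94 + $27.94 = $139.70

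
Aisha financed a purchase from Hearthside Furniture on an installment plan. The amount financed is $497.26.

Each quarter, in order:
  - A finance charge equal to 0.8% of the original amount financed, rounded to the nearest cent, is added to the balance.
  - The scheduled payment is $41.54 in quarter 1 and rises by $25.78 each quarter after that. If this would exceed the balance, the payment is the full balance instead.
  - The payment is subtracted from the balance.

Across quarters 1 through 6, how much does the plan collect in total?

Quarter 1: $497.26 +$3.98 interest = $501.24; pay $41.54 → $459.70
Quarter 2: $459.70 +$3.98 interest = $463.68; pay $67.32 → $396.36
Quarter 3: $396.36 +$3.98 interest = $400.34; pay $93.10 → $307.24
Quarter 4: $307.24 +$3.98 interest = $311.22; pay $118.88 → $192.34
Quarter 5: $192.34 +$3.98 interest = $196.32; pay $144.66 → $51.66
Quarter 6: $51.66 +$3.98 interest = $55.64; pay $55.64 → $0.00
Total paid: $521.14

$521.14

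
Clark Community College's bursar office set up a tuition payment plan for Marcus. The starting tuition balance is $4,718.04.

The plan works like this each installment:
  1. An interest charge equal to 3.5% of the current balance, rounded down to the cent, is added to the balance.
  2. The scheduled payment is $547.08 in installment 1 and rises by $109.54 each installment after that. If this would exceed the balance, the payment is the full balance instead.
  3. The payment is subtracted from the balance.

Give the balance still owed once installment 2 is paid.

Installment 1: $4,718.04 +$165.13 interest = $4,883.17; pay $547.08 → $4,336.09
Installment 2: $4,336.09 +$151.76 interest = $4,487.85; pay $656.62 → $3,831.23

$3,831.23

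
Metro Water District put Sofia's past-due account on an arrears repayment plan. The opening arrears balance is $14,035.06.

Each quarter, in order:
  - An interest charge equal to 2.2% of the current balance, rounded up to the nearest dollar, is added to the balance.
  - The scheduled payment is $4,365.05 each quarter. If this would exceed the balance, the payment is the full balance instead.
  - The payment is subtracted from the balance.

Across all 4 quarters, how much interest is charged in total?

Quarter 1: $14,035.06 +$309.00 interest = $14,344.06; pay $4,365.05 → $9,979.01
Quarter 2: $9,979.01 +$220.00 interest = $10,199.01; pay $4,365.05 → $5,833.96
Quarter 3: $5,833.96 +$129.00 interest = $5,962.96; pay $4,365.05 → $1,597.91
Quarter 4: $1,597.91 +$36.00 interest = $1,633.91; pay $1,633.91 → $0.00
Total interest: $309.00 + $220.00 + $129.00 + $36.00 = $694.00

$694.00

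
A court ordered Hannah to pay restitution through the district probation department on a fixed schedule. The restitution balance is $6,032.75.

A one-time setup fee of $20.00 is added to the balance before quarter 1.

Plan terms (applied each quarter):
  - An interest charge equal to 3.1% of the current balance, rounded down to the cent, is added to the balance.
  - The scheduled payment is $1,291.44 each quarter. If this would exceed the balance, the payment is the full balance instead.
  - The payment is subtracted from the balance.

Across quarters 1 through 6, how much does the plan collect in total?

$6,643.54

Quarter 1: opening $6,052.75; interest $187.63 → $6,240.38; payment $1,291.44; balance $4,948.94
Quarter 2: opening $4,948.94; interest $153.41 → $5,102.35; payment $1,291.44; balance $3,810.91
Quarter 3: opening $3,810.91; interest $118.13 → $3,929.04; payment $1,291.44; balance $2,637.60
Quarter 4: opening $2,637.60; interest $81.76 → $2,719.36; payment $1,291.44; balance $1,427.92
Quarter 5: opening $1,427.92; interest $44.26 → $1,472.18; payment $1,291.44; balance $180.74
Quarter 6: opening $180.74; interest $5.60 → $186.34; payment $186.34; balance $0.00
Total paid: $6,643.54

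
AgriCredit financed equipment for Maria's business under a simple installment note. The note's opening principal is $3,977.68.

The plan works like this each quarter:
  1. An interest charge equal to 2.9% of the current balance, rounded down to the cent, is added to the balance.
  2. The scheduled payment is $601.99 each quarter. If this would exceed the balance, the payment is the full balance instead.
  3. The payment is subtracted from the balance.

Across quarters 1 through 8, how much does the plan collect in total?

Quarter 1: $3,977.68 +$115.35 interest = $4,093.03; pay $601.99 → $3,491.04
Quarter 2: $3,491.04 +$101.24 interest = $3,592.28; pay $601.99 → $2,990.29
Quarter 3: $2,990.29 +$86.71 interest = $3,077.00; pay $601.99 → $2,475.01
Quarter 4: $2,475.01 +$71.77 interest = $2,546.78; pay $601.99 → $1,944.79
Quarter 5: $1,944.79 +$56.39 interest = $2,001.18; pay $601.99 → $1,399.19
Quarter 6: $1,399.19 +$40.57 interest = $1,439.76; pay $601.99 → $837.77
Quarter 7: $837.77 +$24.29 interest = $862.06; pay $601.99 → $260.07
Quarter 8: $260.07 +$7.54 interest = $267.61; pay $267.61 → $0.00
Total paid: $4,481.54

$4,481.54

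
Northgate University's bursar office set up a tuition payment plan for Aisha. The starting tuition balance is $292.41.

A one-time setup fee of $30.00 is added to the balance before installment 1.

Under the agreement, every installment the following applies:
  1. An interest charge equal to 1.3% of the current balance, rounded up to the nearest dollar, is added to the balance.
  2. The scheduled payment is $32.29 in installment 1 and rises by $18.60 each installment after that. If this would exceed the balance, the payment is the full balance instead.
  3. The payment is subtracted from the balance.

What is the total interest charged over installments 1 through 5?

Installment 1: $322.41 +$5.00 interest = $327.41; pay $32.29 → $295.12
Installment 2: $295.12 +$4.00 interest = $299.12; pay $50.89 → $248.23
Installment 3: $248.23 +$4.00 interest = $252.23; pay $69.49 → $182.74
Installment 4: $182.74 +$3.00 interest = $185.74; pay $88.09 → $97.65
Installment 5: $97.65 +$2.00 interest = $99.65; pay $99.65 → $0.00
Total interest: $5.00 + $4.00 + $4.00 + $3.00 + $2.00 = $18.00

$18.00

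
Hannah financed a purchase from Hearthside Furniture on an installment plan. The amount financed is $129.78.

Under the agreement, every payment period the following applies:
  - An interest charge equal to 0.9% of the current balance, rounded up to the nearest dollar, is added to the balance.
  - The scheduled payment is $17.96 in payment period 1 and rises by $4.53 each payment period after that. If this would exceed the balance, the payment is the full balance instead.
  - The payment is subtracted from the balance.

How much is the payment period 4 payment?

Payment period 1: opening $129.78; interest $2.00 → $131.78; payment $17.96; balance $113.82
Payment period 2: opening $113.82; interest $2.00 → $115.82; payment $22.49; balance $93.33
Payment period 3: opening $93.33; interest $1.00 → $94.33; payment $27.02; balance $67.31
Payment period 4: opening $67.31; interest $1.00 → $68.31; payment $31.55; balance $36.76

$31.55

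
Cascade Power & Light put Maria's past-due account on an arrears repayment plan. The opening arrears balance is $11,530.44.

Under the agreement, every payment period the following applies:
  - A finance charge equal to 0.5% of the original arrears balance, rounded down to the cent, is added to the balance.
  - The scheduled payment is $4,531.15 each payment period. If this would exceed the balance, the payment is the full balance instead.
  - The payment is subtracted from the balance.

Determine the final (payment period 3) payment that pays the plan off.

# | Opening | Interest | Payment | End bal
1 | $11,530.44 | $57.65 | $4,531.15 | $7,056.94
2 | $7,056.94 | $57.65 | $4,531.15 | $2,583.44
3 | $2,583.44 | $57.65 | $2,641.09 | $0.00

$2,641.09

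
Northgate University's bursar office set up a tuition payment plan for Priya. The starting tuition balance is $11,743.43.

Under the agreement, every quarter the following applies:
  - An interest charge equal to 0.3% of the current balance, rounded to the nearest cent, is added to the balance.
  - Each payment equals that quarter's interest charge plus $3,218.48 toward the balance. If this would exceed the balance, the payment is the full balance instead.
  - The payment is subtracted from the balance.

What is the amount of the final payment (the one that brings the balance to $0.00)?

$2,094.25

Quarter 1: opening $11,743.43; interest $35.23 → $11,778.66; payment $3,253.71; balance $8,524.95
Quarter 2: opening $8,524.95; interest $25.57 → $8,550.52; payment $3,244.05; balance $5,306.47
Quarter 3: opening $5,306.47; interest $15.92 → $5,322.39; payment $3,234.40; balance $2,087.99
Quarter 4: opening $2,087.99; interest $6.26 → $2,094.25; payment $2,094.25; balance $0.00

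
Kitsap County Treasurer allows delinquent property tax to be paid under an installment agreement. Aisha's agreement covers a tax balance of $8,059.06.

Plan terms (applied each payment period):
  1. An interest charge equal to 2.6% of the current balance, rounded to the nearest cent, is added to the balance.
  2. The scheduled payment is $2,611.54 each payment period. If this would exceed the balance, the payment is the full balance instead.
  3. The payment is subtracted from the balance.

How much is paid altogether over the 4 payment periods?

Payment period 1: opening $8,059.06; interest $209.54 → $8,268.60; payment $2,611.54; balance $5,657.06
Payment period 2: opening $5,657.06; interest $147.08 → $5,804.14; payment $2,611.54; balance $3,192.60
Payment period 3: opening $3,192.60; interest $83.01 → $3,275.61; payment $2,611.54; balance $664.07
Payment period 4: opening $664.07; interest $17.27 → $681.34; payment $681.34; balance $0.00
Total paid: $8,515.96

$8,515.96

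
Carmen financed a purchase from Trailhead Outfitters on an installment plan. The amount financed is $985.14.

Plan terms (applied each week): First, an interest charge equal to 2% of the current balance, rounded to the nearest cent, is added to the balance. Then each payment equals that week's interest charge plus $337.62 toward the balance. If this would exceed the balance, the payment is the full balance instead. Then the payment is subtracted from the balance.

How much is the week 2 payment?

$350.57

Week 1: opening $985.14; interest $19.70 → $1,004.84; payment $357.32; balance $647.52
Week 2: opening $647.52; interest $12.95 → $660.47; payment $350.57; balance $309.90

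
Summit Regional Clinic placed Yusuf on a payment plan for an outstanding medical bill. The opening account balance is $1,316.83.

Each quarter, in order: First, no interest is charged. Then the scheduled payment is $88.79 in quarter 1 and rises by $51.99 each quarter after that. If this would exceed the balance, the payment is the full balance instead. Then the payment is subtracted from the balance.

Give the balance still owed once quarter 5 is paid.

Quarter 1: opening $1,316.83; payment $88.79; balance $1,228.04
Quarter 2: opening $1,228.04; payment $140.78; balance $1,087.26
Quarter 3: opening $1,087.26; payment $192.77; balance $894.49
Quarter 4: opening $894.49; payment $244.76; balance $649.73
Quarter 5: opening $649.73; payment $296.75; balance $352.98

$352.98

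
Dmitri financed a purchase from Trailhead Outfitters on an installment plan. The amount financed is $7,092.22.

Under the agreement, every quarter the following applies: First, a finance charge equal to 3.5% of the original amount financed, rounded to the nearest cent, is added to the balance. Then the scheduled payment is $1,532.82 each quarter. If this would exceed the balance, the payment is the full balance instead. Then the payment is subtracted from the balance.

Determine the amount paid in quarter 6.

# | Opening | Interest | Payment | End bal
1 | $7,092.22 | $248.23 | $1,532.82 | $5,807.63
2 | $5,807.63 | $248.23 | $1,532.82 | $4,523.04
3 | $4,523.04 | $248.23 | $1,532.82 | $3,238.45
4 | $3,238.45 | $248.23 | $1,532.82 | $1,953.86
5 | $1,953.86 | $248.23 | $1,532.82 | $669.27
6 | $669.27 | $248.23 | $917.50 | $0.00

$917.50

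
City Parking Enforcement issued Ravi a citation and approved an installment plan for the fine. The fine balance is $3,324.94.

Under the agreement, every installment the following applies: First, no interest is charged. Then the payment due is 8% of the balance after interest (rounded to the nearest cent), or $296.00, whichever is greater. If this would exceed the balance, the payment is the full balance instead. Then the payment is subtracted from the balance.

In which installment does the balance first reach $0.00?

# | Opening | Payment | End bal
1 | $3,324.94 | $296.00 | $3,028.94
2 | $3,028.94 | $296.00 | $2,732.94
3 | $2,732.94 | $296.00 | $2,436.94
4 | $2,436.94 | $296.00 | $2,140.94
5 | $2,140.94 | $296.00 | $1,844.94
6 | $1,844.94 | $296.00 | $1,548.94
7 | $1,548.94 | $296.00 | $1,252.94
8 | $1,252.94 | $296.00 | $956.94
9 | $956.94 | $296.00 | $660.94
10 | $660.94 | $296.00 | $364.94
11 | $364.94 | $296.00 | $68.94
12 | $68.94 | $68.94 | $0.00
Balance reaches $0.00 in installment 12.

12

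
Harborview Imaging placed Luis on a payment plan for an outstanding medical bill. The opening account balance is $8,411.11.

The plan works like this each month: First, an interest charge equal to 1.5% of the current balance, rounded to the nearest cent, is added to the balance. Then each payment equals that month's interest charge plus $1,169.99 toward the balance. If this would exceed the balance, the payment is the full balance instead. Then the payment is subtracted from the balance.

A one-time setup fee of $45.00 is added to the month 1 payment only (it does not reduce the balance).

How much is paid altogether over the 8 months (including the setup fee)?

Month 1: opening $8,411.11; interest $126.17 → $8,537.28; payment $1,296.16 (+ $45.00 fee); balance $7,241.12
Month 2: opening $7,241.12; interest $108.62 → $7,349.74; payment $1,278.61; balance $6,071.13
Month 3: opening $6,071.13; interest $91.07 → $6,162.20; payment $1,261.06; balance $4,901.14
Month 4: opening $4,901.14; interest $73.52 → $4,974.66; payment $1,243.51; balance $3,731.15
Month 5: opening $3,731.15; interest $55.97 → $3,787.12; payment $1,225.96; balance $2,561.16
Month 6: opening $2,561.16; interest $38.42 → $2,599.58; payment $1,208.41; balance $1,391.17
Month 7: opening $1,391.17; interest $20.87 → $1,412.04; payment $1,190.86; balance $221.18
Month 8: opening $221.18; interest $3.32 → $224.50; payment $224.50; balance $0.00
Total paid: $8,974.07

$8,974.07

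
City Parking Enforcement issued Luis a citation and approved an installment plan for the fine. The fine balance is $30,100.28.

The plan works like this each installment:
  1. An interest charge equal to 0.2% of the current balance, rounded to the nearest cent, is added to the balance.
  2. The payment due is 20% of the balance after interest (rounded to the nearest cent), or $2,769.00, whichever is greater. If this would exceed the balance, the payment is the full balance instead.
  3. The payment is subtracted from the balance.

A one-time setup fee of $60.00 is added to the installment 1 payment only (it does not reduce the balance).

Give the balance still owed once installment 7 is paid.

$4,179.10

Installment 1: $30,100.28 +$60.20 interest = $30,160.48; pay $6,032.10 (+ $60.00 fee) → $24,128.38
Installment 2: $24,128.38 +$48.26 interest = $24,176.64; pay $4,835.33 → $19,341.31
Installment 3: $19,341.31 +$38.68 interest = $19,379.99; pay $3,876.00 → $15,503.99
Installment 4: $15,503.99 +$31.01 interest = $15,535.00; pay $3,107.00 → $12,428.00
Installment 5: $12,428.00 +$24.86 interest = $12,452.86; pay $2,769.00 → $9,683.86
Installment 6: $9,683.86 +$19.37 interest = $9,703.23; pay $2,769.00 → $6,934.23
Installment 7: $6,934.23 +$13.87 interest = $6,948.10; pay $2,769.00 → $4,179.10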